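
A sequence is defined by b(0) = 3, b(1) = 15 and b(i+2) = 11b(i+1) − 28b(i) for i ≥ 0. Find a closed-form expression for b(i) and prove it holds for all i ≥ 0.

Claim: b(i) = 7^i + 2·4^i.

Base cases: b(0) = 3 and 7^0 + 2·4^0 = 3; b(1) = 15 and 7^1 + 2·4^1 = 15.
Assume b(j) = 7^j + 2·4^j for all 0 ≤ j ≤ k, where k ≥ 1.
Then b(k+1) = 11b(k) − 28b(k−1) = 11·(7^k + 2·4^k) − 28·(7^{k−1} + 2·4^{k−1}) = (11·7 − 28)7^{k−1} + 2·(11·4 − 28)4^{k−1} = 49·7^{k−1} + 32·4^{k−1} = 7^{k+1} + 2·4^{k+1}.
Hence b(i) = 7^i + 2·4^i for every i ≥ 0, by strong induction.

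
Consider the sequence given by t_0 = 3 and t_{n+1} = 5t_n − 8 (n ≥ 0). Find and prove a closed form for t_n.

Claim: t_n = 5^n + 2.

Base case: t_0 = 3, and 5^0 + 2 = 1 + 2 = 3.
Assume t_m = 5^m + 2 for some m ≥ 0.
Then t_{m+1} = 5t_m − 8 = 5·(5^m + 2) − 8 = 5^{m+1} + 10 − 8 = 5^{m+1} + 2.
So the formula holds for m+1, and by induction t_n = 5^n + 2 for all n ≥ 0.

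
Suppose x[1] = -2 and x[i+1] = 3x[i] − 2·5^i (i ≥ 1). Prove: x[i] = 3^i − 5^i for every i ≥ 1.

Base case: x[1] = -2, and 3^1 − 5^1 = 3 − 5 = -2.
Assume x[k] = 3^k − 5^k for some k ≥ 1.
Then x[k+1] = 3x[k] − 2·5^k = 3·(3^k − 5^k) − 2·5^k = 3^{k+1} − 3·5^k − 2·5^k = 3^{k+1} − 5·5^k = 3^{k+1} − 5^{k+1}.
By induction, x[i] = 3^i − 5^i for all i ≥ 1.

x[i] = 3^i − 5^i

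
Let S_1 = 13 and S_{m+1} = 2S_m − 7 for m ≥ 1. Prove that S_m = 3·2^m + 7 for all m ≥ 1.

Base case: S_1 = 13, and 3·2^1 + 7 = 6 + 7 = 13.
Assume S_j = 3·2^j + 7 for some j ≥ 1.
Then S_{j+1} = 2S_j − 7 = 2·(3·2^j + 7) − 7 = 6·2^j + 14 − 7 = 3·2^{j+1} + 7.
So the formula holds for j+1, and by induction S_m = 3·2^m + 7 for all m ≥ 1.

S_m = 3·2^m + 7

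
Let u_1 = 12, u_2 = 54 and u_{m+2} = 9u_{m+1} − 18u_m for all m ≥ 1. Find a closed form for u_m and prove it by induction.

Claim: u_m = 2·3^m + 6^m.

Base cases: u_1 = 12 and 2·3^1 + 6^1 = 12; u_2 = 54 and 2·3^2 + 6^2 = 54.
Assume u_i = 2·3^i + 6^i for all 1 ≤ i ≤ j, where j ≥ 2.
Then u_{j+1} = 9u_j − 18u_{j−1} = 9·(2·3^j + 6^j) − 18·(2·3^{j−1} + 6^{j−1}) = 2·(9·3 − 18)3^{j−1} + (9·6 − 18)6^{j−1} = 18·3^{j−1} + 36·6^{j−1} = 2·3^{j+1} + 6^{j+1}.
So the formula holds for j+1, and by strong induction u_m = 2·3^m + 6^m for all m ≥ 1.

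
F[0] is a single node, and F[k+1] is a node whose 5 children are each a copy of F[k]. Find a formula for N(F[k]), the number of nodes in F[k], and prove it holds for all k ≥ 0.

Claim: N(F[k]) = (5^{k+1} − 1)/4.

Base case: N(F[0]) = 1, and (5^{0+1} − 1)/4 = 1.
Assume N(F[r]) = (5^{r+1} − 1)/4.
Then N(F[r+1]) = 1 + 5N(F[r]) = 1 + 5·(5^{r+1} − 1)/4 = 1 + (5^{r+2} − 5)/4 = (4 + 5^{r+2} − 5)/4 = (5^{r+2} − 1)/4.
So the formula holds for r+1, and by induction N(F[k]) = (5^{k+1} − 1)/4 for all k ≥ 0.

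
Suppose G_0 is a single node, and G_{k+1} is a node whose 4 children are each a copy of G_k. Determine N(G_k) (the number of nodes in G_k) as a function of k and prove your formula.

Claim: N(G_k) = (4^{k+1} − 1)/3.

Base case: N(G_0) = 1, and (4^{0+1} − 1)/3 = 1.
Assume N(G_j) = (4^{j+1} − 1)/3.
Then N(G_{j+1}) = 1 + 4N(G_j) = 1 + 4·(4^{j+1} − 1)/3 = 1 + (4^{j+2} − 4)/3 = (3 + 4^{j+2} − 4)/3 = (4^{j+2} − 1)/3.
So the formula holds for j+1, and by induction N(G_k) = (4^{k+1} − 1)/3 for all k ≥ 0.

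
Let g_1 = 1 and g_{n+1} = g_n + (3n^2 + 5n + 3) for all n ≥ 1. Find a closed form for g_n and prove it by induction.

Claim: g_n = n^3 + n^2 + n − 2.

Base case: g_1 = 1, and 1^3 + 1^2 + 1 − 2 = 1.
Assume g_j = j^3 + j^2 + j − 2.
Then g_{j+1} = g_j + (3j^2 + 5j + 3) = (j^3 + j^2 + j − 2) + (3j^2 + 5j + 3) = j^3 + 4j^2 + 6j + 1,
and (j+1)^3 + (j+1)^2 + (j+1) − 2 = j^3 + 4j^2 + 6j + 1.
By induction, g_n = n^3 + n^2 + n − 2 for all n ≥ 1.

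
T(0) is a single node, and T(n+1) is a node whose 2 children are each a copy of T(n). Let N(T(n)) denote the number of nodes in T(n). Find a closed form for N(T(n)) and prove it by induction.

Claim: N(T(n)) = 2^{n+1} − 1.

Base case: N(T(0)) = 1, and 2^{0+1} − 1 = 1.
Assume N(T(k)) = 2^{k+1} − 1.
Then N(T(k+1)) = 1 + 2N(T(k)) = 1 + 2(2^{k+1} − 1) = 2^{k+2} − 2 + 1 = 2^{k+2} − 1.
Hence N(T(n)) = 2^{n+1} − 1 for every n ≥ 0, by induction.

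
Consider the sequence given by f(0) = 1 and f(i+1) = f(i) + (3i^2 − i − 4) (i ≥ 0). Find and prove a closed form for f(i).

Claim: f(i) = i^3 − 2i^2 − 3i + 1.

Base case: f(0) = 1, and 0^3 − 2·0^2 − 3·0 + 1 = 1.
Assume f(m) = m^3 − 2m^2 − 3m + 1.
Then f(m+1) = f(m) + (3m^2 − m − 4) = (m^3 − 2m^2 − 3m + 1) + (3m^2 − m − 4) = m^3 + m^2 − 4m − 3,
and (m+1)^3 − 2·(m+1)^2 − 3·(m+1) + 1 = m^3 + m^2 − 4m − 3.
Hence f(i) = i^3 − 2i^2 − 3i + 1 for every i ≥ 0, by induction.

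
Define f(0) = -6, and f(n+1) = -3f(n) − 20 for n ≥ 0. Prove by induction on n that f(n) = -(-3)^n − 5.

Base case: f(0) = -6, and -(-3)^0 − 5 = -1 − 5 = -6.
Assume f(k) = -(-3)^k − 5 for some k ≥ 0.
Then f(k+1) = -3f(k) − 20 = -3·(-(-3)^k − 5) − 20 = 3·(-3)^k + 15 − 20 = -(-3)^{k+1} − 5.
This completes the inductive step, so f(n) = -(-3)^n − 5 for all n ≥ 0.

f(n) = -(-3)^n − 5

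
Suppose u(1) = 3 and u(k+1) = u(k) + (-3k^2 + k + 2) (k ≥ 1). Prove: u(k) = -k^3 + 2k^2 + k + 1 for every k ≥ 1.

Base case: u(1) = 3, and -1^3 + 2·1^2 + 1 + 1 = 3.
Assume u(j) = -j^3 + 2j^2 + j + 1.
Then u(j+1) = u(j) + (-3j^2 + j + 2) = (-j^3 + 2j^2 + j + 1) + (-3j^2 + j + 2) = -j^3 − j^2 + 2j + 3,
and -(j+1)^3 + 2·(j+1)^2 + (j+1) + 1 = -j^3 − j^2 + 2j + 3.
Hence u(k) = -k^3 + 2k^2 + k + 1 for every k ≥ 1, by induction.

u(k) = -k^3 + 2k^2 + k + 1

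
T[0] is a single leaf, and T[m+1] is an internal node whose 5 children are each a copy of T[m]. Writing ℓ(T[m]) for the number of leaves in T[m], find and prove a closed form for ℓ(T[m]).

Claim: ℓ(T[m]) = 5^m.

Base case: ℓ(T[0]) = 1, and 5^0 = 1.
Assume ℓ(T[r]) = 5^r.
Then ℓ(T[r+1]) = 5·ℓ(T[r]) = 5·5^r = 5^{r+1}.
Hence ℓ(T[m]) = 5^m for every m ≥ 0, by induction.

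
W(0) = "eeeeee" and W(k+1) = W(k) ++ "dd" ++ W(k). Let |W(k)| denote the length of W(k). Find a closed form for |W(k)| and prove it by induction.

Claim: |W(k)| = 2^{k+3} − 2.

Base case: |W(0)| = 6, and 2^{0+3} − 2 = 6.
Assume |W(m)| = 2^{m+3} − 2.
Then |W(m+1)| = |W(m)| + 2 + |W(m)| = 2|W(m)| + 2 = 2(2^{m+3} − 2) + 2 = 2^{m+1+3} − 4 + 2 = 2^{m+1+3} − 2.
Hence |W(k)| = 2^{k+3} − 2 for every k ≥ 0, by induction.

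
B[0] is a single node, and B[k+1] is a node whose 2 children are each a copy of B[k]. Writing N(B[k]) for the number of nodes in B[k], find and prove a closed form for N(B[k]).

Claim: N(B[k]) = 2^{k+1} − 1.

Base case: N(B[0]) = 1, and 2^{0+1} − 1 = 1.
Assume N(B[m]) = 2^{m+1} − 1.
Then N(B[m+1]) = 1 + 2N(B[m]) = 1 + 2(2^{m+1} − 1) = 2^{m+2} − 2 + 1 = 2^{m+2} − 1.
So the formula holds for m+1, and by induction N(B[k]) = 2^{k+1} − 1 for all k ≥ 0.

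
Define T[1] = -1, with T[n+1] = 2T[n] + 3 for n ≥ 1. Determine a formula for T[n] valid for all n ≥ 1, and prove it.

Claim: T[n] = 2^n − 3.

Base case: T[1] = -1, and 2^1 − 3 = 2 − 3 = -1.
Assume T[r] = 2^r − 3 for some r ≥ 1.
Then T[r+1] = 2T[r] + 3 = 2·(2^r − 3) + 3 = 2^{r+1} − 6 + 3 = 2^{r+1} − 3.
By induction, T[n] = 2^n − 3 for all n ≥ 1.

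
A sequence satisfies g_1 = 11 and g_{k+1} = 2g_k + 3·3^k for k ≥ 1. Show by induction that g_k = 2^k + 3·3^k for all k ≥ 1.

Base case: g_1 = 11, and 2^1 + 3·3^1 = 2 + 9 = 11.
Assume g_j = 2^j + 3·3^j for some j ≥ 1.
Then g_{j+1} = 2g_j + 3·3^j = 2·(2^j + 3·3^j) + 3·3^j = 2^{j+1} + 6·3^j + 3·3^j = 2^{j+1} + 9·3^j = 2^{j+1} + 3·3^{j+1}.
This completes the inductive step, so g_k = 2^k + 3·3^k for all k ≥ 1.

g_k = 2^k + 3·3^k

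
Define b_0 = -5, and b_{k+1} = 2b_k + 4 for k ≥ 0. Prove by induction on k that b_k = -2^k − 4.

Base case: b_0 = -5, and -2^0 − 4 = -1 − 4 = -5.
Assume b_r = -2^r − 4 for some r ≥ 0.
Then b_{r+1} = 2b_r + 4 = 2·(-2^r − 4) + 4 = -2^{r+1} − 8 + 4 = -2^{r+1} − 4.
This completes the inductive step, so b_k = -2^k − 4 for all k ≥ 0.

b_k = -2^k − 4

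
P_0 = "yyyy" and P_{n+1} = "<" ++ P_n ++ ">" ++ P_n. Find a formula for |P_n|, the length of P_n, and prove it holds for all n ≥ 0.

Claim: |P_n| = 6·2^n − 2.

Base case: |P_0| = 4, and 6·2^0 − 2 = 4.
Assume |P_r| = 6·2^r − 2.
Then |P_{r+1}| = 1 + |P_r| + 1 + |P_r| = 2|P_r| + 2 = 2(6·2^r − 2) + 2 = 6·2^{r+1} − 4 + 2 = 6·2^{r+1} − 2.
This completes the inductive step, so |P_n| = 6·2^n − 2 for all n ≥ 0.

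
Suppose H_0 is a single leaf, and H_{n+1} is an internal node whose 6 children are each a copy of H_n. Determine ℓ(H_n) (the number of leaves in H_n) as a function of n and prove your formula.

Claim: ℓ(H_n) = 6^n.

Base case: ℓ(H_0) = 1, and 6^0 = 1.
Assume ℓ(H_m) = 6^m.
Then ℓ(H_{m+1}) = 6·ℓ(H_m) = 6·6^m = 6^{m+1}.
This completes the inductive step, so ℓ(H_n) = 6^n for all n ≥ 0.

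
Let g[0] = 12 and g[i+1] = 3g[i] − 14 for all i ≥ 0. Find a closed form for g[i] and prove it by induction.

Claim: g[i] = 5·3^i + 7.

Base case: g[0] = 12, and 5·3^0 + 7 = 5 + 7 = 12.
Assume g[k] = 5·3^k + 7 for some k ≥ 0.
Then g[k+1] = 3g[k] − 14 = 3·(5·3^k + 7) − 14 = 15·3^k + 21 − 14 = 5·3^{k+1} + 7.
Hence g[i] = 5·3^i + 7 for every i ≥ 0, by induction.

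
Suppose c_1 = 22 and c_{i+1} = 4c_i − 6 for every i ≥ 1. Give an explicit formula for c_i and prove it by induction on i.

Claim: c_i = 5·4^i + 2.

Base case: c_1 = 22, and 5·4^1 + 2 = 20 + 2 = 22.
Assume c_m = 5·4^m + 2 for some m ≥ 1.
Then c_{m+1} = 4c_m − 6 = 4·(5·4^m + 2) − 6 = 20·4^m + 8 − 6 = 5·4^{m+1} + 2.
This completes the inductive step, so c_i = 5·4^i + 2 for all i ≥ 1.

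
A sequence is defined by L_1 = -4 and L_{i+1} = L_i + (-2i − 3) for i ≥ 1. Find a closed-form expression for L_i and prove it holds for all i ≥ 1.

Claim: L_i = -i^2 − 2i − 1.

Base case: L_1 = -4, and -1^2 − 2·1 − 1 = -4.
Assume L_r = -r^2 − 2r − 1.
Then L_{r+1} = L_r + (-2r − 3) = (-r^2 − 2r − 1) + (-2r − 3) = -r^2 − 4r − 4,
and -(r+1)^2 − 2·(r+1) − 1 = -r^2 − 4r − 4.
This completes the inductive step, so L_i = -i^2 − 2i − 1 for all i ≥ 1.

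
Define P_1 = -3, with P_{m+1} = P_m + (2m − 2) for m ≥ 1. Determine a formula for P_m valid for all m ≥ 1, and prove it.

Claim: P_m = m^2 − 3m − 1.

Base case: P_1 = -3, and 1^2 − 3·1 − 1 = -3.
Assume P_r = r^2 − 3r − 1.
Then P_{r+1} = P_r + (2r − 2) = (r^2 − 3r − 1) + (2r − 2) = r^2 − r − 3,
and (r+1)^2 − 3·(r+1) − 1 = r^2 − r − 3.
By induction, P_m = m^2 − 3m − 1 for all m ≥ 1.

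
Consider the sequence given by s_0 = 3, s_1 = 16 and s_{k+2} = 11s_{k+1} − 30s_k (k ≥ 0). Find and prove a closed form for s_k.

Claim: s_k = 2·5^k + 6^k.

Base cases: s_0 = 3 and 2·5^0 + 6^0 = 3; s_1 = 16 and 2·5^1 + 6^1 = 16.
Assume s_i = 2·5^i + 6^i for all 0 ≤ i ≤ j, where j ≥ 1.
Then s_{j+1} = 11s_j − 30s_{j−1} = 11·(2·5^j + 6^j) − 30·(2·5^{j−1} + 6^{j−1}) = 2·(11·5 − 30)5^{j−1} + (11·6 − 30)6^{j−1} = 50·5^{j−1} + 36·6^{j−1} = 2·5^{j+1} + 6^{j+1}.
This completes the inductive step, so s_k = 2·5^k + 6^k for all k ≥ 0.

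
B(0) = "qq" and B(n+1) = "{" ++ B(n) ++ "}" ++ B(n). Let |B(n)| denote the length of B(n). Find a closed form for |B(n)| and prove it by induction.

Claim: |B(n)| = 2^{n+2} − 2.

Base case: |B(0)| = 2, and 2^{0+2} − 2 = 2.
Assume |B(r)| = 2^{r+2} − 2.
Then |B(r+1)| = 1 + |B(r)| + 1 + |B(r)| = 2|B(r)| + 2 = 2(2^{r+2} − 2) + 2 = 2^{r+3} − 4 + 2 = 2^{r+3} − 2.
Hence |B(n)| = 2^{n+2} − 2 for every n ≥ 0, by induction.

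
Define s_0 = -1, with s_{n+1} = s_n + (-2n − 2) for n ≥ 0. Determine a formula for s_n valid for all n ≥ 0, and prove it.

Claim: s_n = -n^2 − n − 1.

Base case: s_0 = -1, and -0^2 − 0 − 1 = -1.
Assume s_r = -r^2 − r − 1.
Then s_{r+1} = s_r + (-2r − 2) = (-r^2 − r − 1) + (-2r − 2) = -r^2 − 3r − 3,
and -(r+1)^2 − (r+1) − 1 = -r^2 − 3r − 3.
By induction, s_n = -n^2 − n − 1 for all n ≥ 0.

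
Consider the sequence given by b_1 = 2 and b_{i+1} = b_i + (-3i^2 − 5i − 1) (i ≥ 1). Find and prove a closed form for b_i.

Claim: b_i = -i^3 − i^2 + i + 3.

Base case: b_1 = 2, and -1^3 − 1^2 + 1 + 3 = 2.
Assume b_m = -m^3 − m^2 + m + 3.
Then b_{m+1} = b_m + (-3m^2 − 5m − 1) = (-m^3 − m^2 + m + 3) + (-3m^2 − 5m − 1) = -m^3 − 4m^2 − 4m + 2,
and -(m+1)^3 − (m+1)^2 + (m+1) + 3 = -m^3 − 4m^2 − 4m + 2.
This completes the inductive step, so b_i = -i^3 − i^2 + i + 3 for all i ≥ 1.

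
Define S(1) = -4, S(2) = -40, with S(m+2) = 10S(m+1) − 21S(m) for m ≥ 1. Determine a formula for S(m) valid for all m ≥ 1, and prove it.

Claim: S(m) = 3^m − 7^m.

Base cases: S(1) = -4 and 3^1 − 7^1 = -4; S(2) = -40 and 3^2 − 7^2 = -40.
Assume S(i) = 3^i − 7^i for all 1 ≤ i ≤ j, where j ≥ 2.
Then S(j+1) = 10S(j) − 21S(j−1) = 10·(3^j − 7^j) − 21·(3^{j−1} − 7^{j−1}) = (10·3 − 21)3^{j−1} − (10·7 − 21)7^{j−1} = 9·3^{j−1} − 49·7^{j−1} = 3^{j+1} − 7^{j+1}.
Hence S(m) = 3^m − 7^m for every m ≥ 1, by strong induction.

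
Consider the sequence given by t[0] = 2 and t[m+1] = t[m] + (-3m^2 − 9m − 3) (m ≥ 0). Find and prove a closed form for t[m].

Claim: t[m] = -m^3 − 3m^2 + m + 2.

Base case: t[0] = 2, and -0^3 − 3·0^2 + 0 + 2 = 2.
Assume t[r] = -r^3 − 3r^2 + r + 2.
Then t[r+1] = t[r] + (-3r^2 − 9r − 3) = (-r^3 − 3r^2 + r + 2) + (-3r^2 − 9r − 3) = -r^3 − 6r^2 − 8r − 1,
and -(r+1)^3 − 3·(r+1)^2 + (r+1) + 2 = -r^3 − 6r^2 − 8r − 1.
Hence t[m] = -m^3 − 3m^2 + m + 2 for every m ≥ 0, by induction.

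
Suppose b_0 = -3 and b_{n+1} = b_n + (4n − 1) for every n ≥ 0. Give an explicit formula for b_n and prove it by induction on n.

Claim: b_n = 2n^2 − 3n − 3.

Base case: b_0 = -3, and 2·0^2 − 3·0 − 3 = -3.
Assume b_r = 2r^2 − 3r − 3.
Then b_{r+1} = b_r + (4r − 1) = (2r^2 − 3r − 3) + (4r − 1) = 2r^2 + r − 4,
and 2·(r+1)^2 − 3·(r+1) − 3 = 2r^2 + r − 4.
Hence b_n = 2n^2 − 3n − 3 for every n ≥ 0, by induction.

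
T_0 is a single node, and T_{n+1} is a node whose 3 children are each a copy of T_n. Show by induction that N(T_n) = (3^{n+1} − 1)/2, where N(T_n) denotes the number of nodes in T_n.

Base case: N(T_0) = 1, and (3^{0+1} − 1)/2 = 1.
Assume N(T_j) = (3^{j+1} − 1)/2.
Then N(T_{j+1}) = 1 + 3N(T_j) = 1 + 3·(3^{j+1} − 1)/2 = 1 + (3^{j+2} − 3)/2 = (2 + 3^{j+2} − 3)/2 = (3^{j+2} − 1)/2.
So the formula holds for j+1, and by induction N(T_n) = (3^{n+1} − 1)/2 for all n ≥ 0.

N(T_n) = (3^{n+1} − 1)/2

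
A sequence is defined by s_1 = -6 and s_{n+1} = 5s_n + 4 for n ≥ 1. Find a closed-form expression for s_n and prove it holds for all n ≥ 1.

Claim: s_n = -5^n − 1.

Base case: s_1 = -6, and -5^1 − 1 = -5 − 1 = -6.
Assume s_r = -5^r − 1 for some r ≥ 1.
Then s_{r+1} = 5s_r + 4 = 5·(-5^r − 1) + 4 = -5^{r+1} − 5 + 4 = -5^{r+1} − 1.
By induction, s_n = -5^n − 1 for all n ≥ 1.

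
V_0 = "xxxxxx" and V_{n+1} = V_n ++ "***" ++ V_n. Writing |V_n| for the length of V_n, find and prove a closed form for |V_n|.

Claim: |V_n| = 9·2^n − 3.

Base case: |V_0| = 6, and 9·2^0 − 3 = 6.
Assume |V_k| = 9·2^k − 3.
Then |V_{k+1}| = |V_k| + 3 + |V_k| = 2|V_k| + 3 = 2(9·2^k − 3) + 3 = 9·2^{k+1} − 6 + 3 = 9·2^{k+1} − 3.
This completes the inductive step, so |V_n| = 9·2^n − 3 for all n ≥ 0.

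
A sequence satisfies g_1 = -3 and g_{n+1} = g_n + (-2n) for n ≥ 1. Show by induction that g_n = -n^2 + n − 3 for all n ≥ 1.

Base case: g_1 = -3, and -1^2 + 1 − 3 = -3.
Assume g_r = -r^2 + r − 3.
Then g_{r+1} = g_r + (-2r) = (-r^2 + r − 3) + (-2r) = -r^2 − r − 3,
and -(r+1)^2 + (r+1) − 3 = -r^2 − r − 3.
By induction, g_n = -n^2 + n − 3 for all n ≥ 1.

g_n = -n^2 + n − 3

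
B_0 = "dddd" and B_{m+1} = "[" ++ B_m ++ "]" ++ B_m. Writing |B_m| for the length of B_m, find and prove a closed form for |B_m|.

Claim: |B_m| = 6·2^m − 2.

Base case: |B_0| = 4, and 6·2^0 − 2 = 4.
Assume |B_r| = 6·2^r − 2.
Then |B_{r+1}| = 1 + |B_r| + 1 + |B_r| = 2|B_r| + 2 = 2(6·2^r − 2) + 2 = 6·2^{r+1} − 4 + 2 = 6·2^{r+1} − 2.
This completes the inductive step, so |B_m| = 6·2^m − 2 for all m ≥ 0.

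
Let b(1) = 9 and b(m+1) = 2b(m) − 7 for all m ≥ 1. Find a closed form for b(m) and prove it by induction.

Claim: b(m) = 2^m + 7.

Base case: b(1) = 9, and 2^1 + 7 = 2 + 7 = 9.
Assume b(k) = 2^k + 7 for some k ≥ 1.
Then b(k+1) = 2b(k) − 7 = 2·(2^k + 7) − 7 = 2^{k+1} + 14 − 7 = 2^{k+1} + 7.
So the formula holds for k+1, and by induction b(m) = 2^m + 7 for all m ≥ 1.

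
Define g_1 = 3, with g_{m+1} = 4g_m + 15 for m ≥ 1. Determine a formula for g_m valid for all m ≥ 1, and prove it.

Claim: g_m = 2·4^m − 5.

Base case: g_1 = 3, and 2·4^1 − 5 = 8 − 5 = 3.
Assume g_j = 2·4^j − 5 for some j ≥ 1.
Then g_{j+1} = 4g_j + 15 = 4·(2·4^j − 5) + 15 = 8·4^j − 20 + 15 = 2·4^{j+1} − 5.
Hence g_m = 2·4^m − 5 for every m ≥ 1, by induction.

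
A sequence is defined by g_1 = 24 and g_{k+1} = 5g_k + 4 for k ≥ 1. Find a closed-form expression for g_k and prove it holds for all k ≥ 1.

Claim: g_k = 5^{k+1} − 1.

Base case: g_1 = 24, and 5^{1+1} − 1 = 25 − 1 = 24.
Assume g_j = 5^{j+1} − 1 for some j ≥ 1.
Then g_{j+1} = 5g_j + 4 = 5·(5^{j+1} − 1) + 4 = 5^{j+2} − 5 + 4 = 5^{j+2} − 1.
So the formula holds for j+1, and by induction g_k = 5^{k+1} − 1 for all k ≥ 1.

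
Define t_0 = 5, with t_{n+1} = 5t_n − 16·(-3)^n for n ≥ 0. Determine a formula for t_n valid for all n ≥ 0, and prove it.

Claim: t_n = 3·5^n + 2·(-3)^n.

Base case: t_0 = 5, and 3·5^0 + 2·(-3)^0 = 3 + 2 = 5.
Assume t_k = 3·5^k + 2·(-3)^k for some k ≥ 0.
Then t_{k+1} = 5t_k − 16·(-3)^k = 5·(3·5^k + 2·(-3)^k) − 16·(-3)^k = 3·5^{k+1} + 10·(-3)^k − 16·(-3)^k = 3·5^{k+1} − 6·(-3)^k = 3·5^{k+1} + 2·(-3)^{k+1}.
This completes the inductive step, so t_n = 3·5^n + 2·(-3)^n for all n ≥ 0.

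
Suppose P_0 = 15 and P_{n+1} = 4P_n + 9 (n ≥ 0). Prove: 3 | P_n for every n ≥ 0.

Base case: P_0 = 15 = 3·5, so 3 | P_0.
Assume 3 | P_r, so P_r = 3t for some integer t.
Then P_{r+1} = 4P_r + 9 = 4·(3t) + 9 = 3(4t + 3), so 3 | P_{r+1}.
By induction, 3 | P_n for all n ≥ 0.

3 | P_n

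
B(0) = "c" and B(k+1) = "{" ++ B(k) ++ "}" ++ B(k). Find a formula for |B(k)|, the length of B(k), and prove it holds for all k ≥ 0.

Claim: |B(k)| = 3·2^k − 2.

Base case: |B(0)| = 1, and 3·2^0 − 2 = 1.
Assume |B(m)| = 3·2^m − 2.
Then |B(m+1)| = 1 + |B(m)| + 1 + |B(m)| = 2|B(m)| + 2 = 2(3·2^m − 2) + 2 = 3·2^{m+1} − 4 + 2 = 3·2^{m+1} − 2.
By induction, |B(k)| = 3·2^k − 2 for all k ≥ 0.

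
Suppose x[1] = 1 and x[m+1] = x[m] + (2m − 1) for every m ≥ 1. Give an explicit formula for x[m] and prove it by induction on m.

Claim: x[m] = m^2 − 2m + 2.

Base case: x[1] = 1, and 1^2 − 2·1 + 2 = 1.
Assume x[j] = j^2 − 2j + 2.
Then x[j+1] = x[j] + (2j − 1) = (j^2 − 2j + 2) + (2j − 1) = j^2 + 1,
and (j+1)^2 − 2·(j+1) + 2 = j^2 + 1.
This completes the inductive step, so x[m] = m^2 − 2m + 2 for all m ≥ 1.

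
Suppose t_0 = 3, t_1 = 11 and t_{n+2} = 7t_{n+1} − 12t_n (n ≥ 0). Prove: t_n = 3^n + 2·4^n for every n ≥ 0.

Base cases: t_0 = 3 and 3^0 + 2·4^0 = 3; t_1 = 11 and 3^1 + 2·4^1 = 11.
Assume t_j = 3^j + 2·4^j for all 0 ≤ j ≤ k, where k ≥ 1.
Then t_{k+1} = 7t_k − 12t_{k−1} = 7·(3^k + 2·4^k) − 12·(3^{k−1} + 2·4^{k−1}) = (7·3 − 12)3^{k−1} + 2·(7·4 − 12)4^{k−1} = 9·3^{k−1} + 32·4^{k−1} = 3^{k+1} + 2·4^{k+1}.
So the formula holds for k+1, and by strong induction t_n = 3^n + 2·4^n for all n ≥ 0.

t_n = 3^n + 2·4^n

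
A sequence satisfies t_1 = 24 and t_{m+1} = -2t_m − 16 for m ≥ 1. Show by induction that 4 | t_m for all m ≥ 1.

Base case: t_1 = 24 = 4·6, so 4 | t_1.
Assume 4 | t_k, so t_k = 4s for some integer s.
Then t_{k+1} = -2t_k − 16 = -2·(4s) − 16 = 4(-2s − 4), so 4 | t_{k+1}.
This completes the inductive step, so 4 | t_m for all m ≥ 1.

4 | t_m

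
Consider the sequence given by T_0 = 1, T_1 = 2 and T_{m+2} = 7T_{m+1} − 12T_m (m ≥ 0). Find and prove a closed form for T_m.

Claim: T_m = 2·3^m − 4^m.

Base cases: T_0 = 1 and 2·3^0 − 4^0 = 1; T_1 = 2 and 2·3^1 − 4^1 = 2.
Assume T_j = 2·3^j − 4^j for all 0 ≤ j ≤ r, where r ≥ 1.
Then T_{r+1} = 7T_r − 12T_{r−1} = 7·(2·3^r − 4^r) − 12·(2·3^{r−1} − 4^{r−1}) = 2·(7·3 − 12)3^{r−1} − (7·4 − 12)4^{r−1} = 18·3^{r−1} − 16·4^{r−1} = 2·3^{r+1} − 4^{r+1}.
By strong induction, T_m = 2·3^m − 4^m for all m ≥ 0.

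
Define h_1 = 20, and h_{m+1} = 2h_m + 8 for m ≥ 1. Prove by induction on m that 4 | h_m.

Base case: h_1 = 20 = 4·5, so 4 | h_1.
Assume 4 | h_j, so h_j = 4t for some integer t.
Then h_{j+1} = 2h_j + 8 = 2·(4t) + 8 = 4(2t + 2), so 4 | h_{j+1}.
So the property holds for j+1, and by induction 4 | h_m for all m ≥ 1.

4 | h_m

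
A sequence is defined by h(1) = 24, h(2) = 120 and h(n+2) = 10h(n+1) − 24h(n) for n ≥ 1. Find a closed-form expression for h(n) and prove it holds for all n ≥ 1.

Claim: h(n) = 3·4^n + 2·6^n.

Base cases: h(1) = 24 and 3·4^1 + 2·6^1 = 24; h(2) = 120 and 3·4^2 + 2·6^2 = 120.
Assume h(j) = 3·4^j + 2·6^j for all 1 ≤ j ≤ k, where k ≥ 2.
Then h(k+1) = 10h(k) − 24h(k−1) = 10·(3·4^k + 2·6^k) − 24·(3·4^{k−1} + 2·6^{k−1}) = 3·(10·4 − 24)4^{k−1} + 2·(10·6 − 24)6^{k−1} = 48·4^{k−1} + 72·6^{k−1} = 3·4^{k+1} + 2·6^{k+1}.
This completes the inductive step, so h(n) = 3·4^n + 2·6^n for all n ≥ 1.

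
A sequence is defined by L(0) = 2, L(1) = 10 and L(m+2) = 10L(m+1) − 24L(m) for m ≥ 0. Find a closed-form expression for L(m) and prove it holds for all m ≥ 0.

Claim: L(m) = 4^m + 6^m.

Base cases: L(0) = 2 and 4^0 + 6^0 = 2; L(1) = 10 and 4^1 + 6^1 = 10.
Assume L(j) = 4^j + 6^j for all 0 ≤ j ≤ r, where r ≥ 1.
Then L(r+1) = 10L(r) − 24L(r−1) = 10·(4^r + 6^r) − 24·(4^{r−1} + 6^{r−1}) = (10·4 − 24)4^{r−1} + (10·6 − 24)6^{r−1} = 16·4^{r−1} + 36·6^{r−1} = 4^{r+1} + 6^{r+1}.
By strong induction, L(m) = 4^m + 6^m for all m ≥ 0.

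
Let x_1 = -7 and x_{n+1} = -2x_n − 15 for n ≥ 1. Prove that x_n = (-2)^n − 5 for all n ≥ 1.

Base case: x_1 = -7, and (-2)^1 − 5 = -2 − 5 = -7.
Assume x_k = (-2)^k − 5 for some k ≥ 1.
Then x_{k+1} = -2x_k − 15 = -2·((-2)^k − 5) − 15 = -2·(-2)^k + 10 − 15 = (-2)^{k+1} − 5.
Hence x_n = (-2)^n − 5 for every n ≥ 1, by induction.

x_n = (-2)^n − 5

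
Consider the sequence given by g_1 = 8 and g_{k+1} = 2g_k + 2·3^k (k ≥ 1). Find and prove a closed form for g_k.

Claim: g_k = 2^k + 2·3^k.

Base case: g_1 = 8, and 2^1 + 2·3^1 = 2 + 6 = 8.
Assume g_r = 2^r + 2·3^r for some r ≥ 1.
Then g_{r+1} = 2g_r + 2·3^r = 2·(2^r + 2·3^r) + 2·3^r = 2^{r+1} + 4·3^r + 2·3^r = 2^{r+1} + 6·3^r = 2^{r+1} + 2·3^{r+1}.
This completes the inductive step, so g_k = 2^k + 2·3^k for all k ≥ 1.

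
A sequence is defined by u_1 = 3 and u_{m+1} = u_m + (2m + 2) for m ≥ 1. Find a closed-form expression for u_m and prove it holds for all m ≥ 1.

Claim: u_m = m^2 + m + 1.

Base case: u_1 = 3, and 1^2 + 1 + 1 = 3.
Assume u_r = r^2 + r + 1.
Then u_{r+1} = u_r + (2r + 2) = (r^2 + r + 1) + (2r + 2) = r^2 + 3r + 3,
and (r+1)^2 + (r+1) + 1 = r^2 + 3r + 3.
Hence u_m = m^2 + m + 1 for every m ≥ 1, by induction.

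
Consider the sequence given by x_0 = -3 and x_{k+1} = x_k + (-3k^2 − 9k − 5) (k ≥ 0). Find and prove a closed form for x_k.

Claim: x_k = -k^3 − 3k^2 − k − 3.

Base case: x_0 = -3, and -0^3 − 3·0^2 − 0 − 3 = -3.
Assume x_j = -j^3 − 3j^2 − j − 3.
Then x_{j+1} = x_j + (-3j^2 − 9j − 5) = (-j^3 − 3j^2 − j − 3) + (-3j^2 − 9j − 5) = -j^3 − 6j^2 − 10j − 8,
and -(j+1)^3 − 3·(j+1)^2 − (j+1) − 3 = -j^3 − 6j^2 − 10j − 8.
By induction, x_k = -k^3 − 3k^2 − k − 3 for all k ≥ 0.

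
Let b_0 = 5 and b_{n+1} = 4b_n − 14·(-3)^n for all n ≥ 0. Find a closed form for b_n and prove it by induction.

Claim: b_n = 3·4^n + 2·(-3)^n.

Base case: b_0 = 5, and 3·4^0 + 2·(-3)^0 = 3 + 2 = 5.
Assume b_r = 3·4^r + 2·(-3)^r for some r ≥ 0.
Then b_{r+1} = 4b_r − 14·(-3)^r = 4·(3·4^r + 2·(-3)^r) − 14·(-3)^r = 3·4^{r+1} + 8·(-3)^r − 14·(-3)^r = 3·4^{r+1} − 6·(-3)^r = 3·4^{r+1} + 2·(-3)^{r+1}.
So the formula holds for r+1, and by induction b_n = 3·4^n + 2·(-3)^n for all n ≥ 0.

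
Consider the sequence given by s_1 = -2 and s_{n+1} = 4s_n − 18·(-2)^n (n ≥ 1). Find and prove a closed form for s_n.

Claim: s_n = 4^n + 3·(-2)^n.

Base case: s_1 = -2, and 4^1 + 3·(-2)^1 = 4 − 6 = -2.
Assume s_k = 4^k + 3·(-2)^k for some k ≥ 1.
Then s_{k+1} = 4s_k − 18·(-2)^k = 4·(4^k + 3·(-2)^k) − 18·(-2)^k = 4^{k+1} + 12·(-2)^k − 18·(-2)^k = 4^{k+1} − 6·(-2)^k = 4^{k+1} + 3·(-2)^{k+1}.
By induction, s_n = 4^n + 3·(-2)^n for all n ≥ 1.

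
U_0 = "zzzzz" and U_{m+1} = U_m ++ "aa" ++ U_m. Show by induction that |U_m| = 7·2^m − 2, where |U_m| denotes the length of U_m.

Base case: |U_0| = 5, and 7·2^0 − 2 = 5.
Assume |U_r| = 7·2^r − 2.
Then |U_{r+1}| = |U_r| + 2 + |U_r| = 2|U_r| + 2 = 2(7·2^r − 2) + 2 = 7·2^{r+1} − 4 + 2 = 7·2^{r+1} − 2.
By induction, |U_m| = 7·2^m − 2 for all m ≥ 0.

|U_m| = 7·2^m − 2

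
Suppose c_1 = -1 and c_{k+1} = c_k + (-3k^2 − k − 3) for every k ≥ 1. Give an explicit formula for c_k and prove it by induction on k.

Claim: c_k = -k^3 + k^2 − 3k + 2.

Base case: c_1 = -1, and -1^3 + 1^2 − 3·1 + 2 = -1.
Assume c_m = -m^3 + m^2 − 3m + 2.
Then c_{m+1} = c_m + (-3m^2 − m − 3) = (-m^3 + m^2 − 3m + 2) + (-3m^2 − m − 3) = -m^3 − 2m^2 − 4m − 1,
and -(m+1)^3 + (m+1)^2 − 3·(m+1) + 2 = -m^3 − 2m^2 − 4m − 1.
Hence c_k = -k^3 + k^2 − 3k + 2 for every k ≥ 1, by induction.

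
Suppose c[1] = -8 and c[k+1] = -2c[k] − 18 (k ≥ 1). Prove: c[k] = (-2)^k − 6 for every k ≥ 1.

Base case: c[1] = -8, and (-2)^1 − 6 = -2 − 6 = -8.
Assume c[j] = (-2)^j − 6 for some j ≥ 1.
Then c[j+1] = -2c[j] − 18 = -2·((-2)^j − 6) − 18 = -2·(-2)^j + 12 − 18 = (-2)^{j+1} − 6.
So the formula holds for j+1, and by induction c[k] = (-2)^k − 6 for all k ≥ 1.

c[k] = (-2)^k − 6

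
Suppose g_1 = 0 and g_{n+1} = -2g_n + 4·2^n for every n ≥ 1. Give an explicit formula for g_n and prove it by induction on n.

Claim: g_n = (-2)^n + 2^n.

Base case: g_1 = 0, and (-2)^1 + 2^1 = -2 + 2 = 0.
Assume g_r = (-2)^r + 2^r for some r ≥ 1.
Then g_{r+1} = -2g_r + 4·2^r = -2·((-2)^r + 2^r) + 4·2^r = (-2)^{r+1} − 2·2^r + 4·2^r = (-2)^{r+1} + 2·2^r = (-2)^{r+1} + 2^{r+1}.
Hence g_n = (-2)^n + 2^n for every n ≥ 1, by induction.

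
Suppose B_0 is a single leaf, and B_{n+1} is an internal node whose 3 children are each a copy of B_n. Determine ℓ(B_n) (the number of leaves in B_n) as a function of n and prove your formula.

Claim: ℓ(B_n) = 3^n.

Base case: ℓ(B_0) = 1, and 3^0 = 1.
Assume ℓ(B_k) = 3^k.
Then ℓ(B_{k+1}) = 3·ℓ(B_k) = 3·3^k = 3^{k+1}.
So the formula holds for k+1, and by induction ℓ(B_n) = 3^n for all n ≥ 0.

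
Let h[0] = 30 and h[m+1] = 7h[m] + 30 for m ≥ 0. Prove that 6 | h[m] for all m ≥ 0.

Base case: h[0] = 30 = 6·5, so 6 | h[0].
Assume 6 | h[k], so h[k] = 6t for some integer t.
Then h[k+1] = 7h[k] + 30 = 7·(6t) + 30 = 6(7t + 5), so 6 | h[k+1].
Hence 6 | h[m] for every m ≥ 0, by induction.

6 | h[m]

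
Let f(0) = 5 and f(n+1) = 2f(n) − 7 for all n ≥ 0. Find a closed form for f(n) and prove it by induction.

Claim: f(n) = -2^{n+1} + 7.

Base case: f(0) = 5, and -2^{0+1} + 7 = -2 + 7 = 5.
Assume f(r) = -2^{r+1} + 7 for some r ≥ 0.
Then f(r+1) = 2f(r) − 7 = 2·(-2^{r+1} + 7) − 7 = -2^{r+2} + 14 − 7 = -2^{r+2} + 7.
Hence f(n) = -2^{n+1} + 7 for every n ≥ 0, by induction.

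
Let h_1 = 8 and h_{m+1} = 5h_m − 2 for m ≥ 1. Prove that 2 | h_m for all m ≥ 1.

Base case: h_1 = 8 = 2·4, so 2 | h_1.
Assume 2 | h_r, so h_r = 2t for some integer t.
Then h_{r+1} = 5h_r − 2 = 5·(2t) − 2 = 2(5t − 1), so 2 | h_{r+1}.
This completes the inductive step, so 2 | h_m for all m ≥ 1.

2 | h_m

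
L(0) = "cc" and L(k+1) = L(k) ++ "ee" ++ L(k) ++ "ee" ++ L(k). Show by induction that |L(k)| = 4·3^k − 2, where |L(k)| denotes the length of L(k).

Base case: |L(0)| = 2, and 4·3^0 − 2 = 2.
Assume |L(r)| = 4·3^r − 2.
Then |L(r+1)| = 3|L(r)| + 4 = 3(4·3^r − 2) + 4 = 4·3^{r+1} − 6 + 4 = 4·3^{r+1} − 2.
Hence |L(k)| = 4·3^k − 2 for every k ≥ 0, by induction.

|L(k)| = 4·3^k − 2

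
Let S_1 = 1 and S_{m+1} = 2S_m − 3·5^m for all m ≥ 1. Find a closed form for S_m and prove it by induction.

Claim: S_m = 3·2^m − 5^m.

Base case: S_1 = 1, and 3·2^1 − 5^1 = 6 − 5 = 1.
Assume S_j = 3·2^j − 5^j for some j ≥ 1.
Then S_{j+1} = 2S_j − 3·5^j = 2·(3·2^j − 5^j) − 3·5^j = 3·2^{j+1} − 2·5^j − 3·5^j = 3·2^{j+1} − 5·5^j = 3·2^{j+1} − 5^{j+1}.
So the formula holds for j+1, and by induction S_m = 3·2^m − 5^m for all m ≥ 1.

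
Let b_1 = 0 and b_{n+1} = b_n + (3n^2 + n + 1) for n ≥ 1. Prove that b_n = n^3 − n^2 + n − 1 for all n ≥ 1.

Base case: b_1 = 0, and 1^3 − 1^2 + 1 − 1 = 0.
Assume b_m = m^3 − m^2 + m − 1.
Then b_{m+1} = b_m + (3m^2 + m + 1) = (m^3 − m^2 + m − 1) + (3m^2 + m + 1) = m^3 + 2m^2 + 2m,
and (m+1)^3 − (m+1)^2 + (m+1) − 1 = m^3 + 2m^2 + 2m.
This completes the inductive step, so b_n = n^3 − n^2 + n − 1 for all n ≥ 1.

b_n = n^3 − n^2 + n − 1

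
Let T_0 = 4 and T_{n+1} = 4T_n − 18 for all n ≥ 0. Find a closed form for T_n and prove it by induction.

Claim: T_n = -2·4^n + 6.

Base case: T_0 = 4, and -2·4^0 + 6 = -2 + 6 = 4.
Assume T_m = -2·4^m + 6 for some m ≥ 0.
Then T_{m+1} = 4T_m − 18 = 4·(-2·4^m + 6) − 18 = -8·4^m + 24 − 18 = -2·4^{m+1} + 6.
Hence T_n = -2·4^n + 6 for every n ≥ 0, by induction.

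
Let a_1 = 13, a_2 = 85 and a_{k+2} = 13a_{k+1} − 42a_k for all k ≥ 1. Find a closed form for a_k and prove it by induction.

Claim: a_k = 6^k + 7^k.

Base cases: a_1 = 13 and 6^1 + 7^1 = 13; a_2 = 85 and 6^2 + 7^2 = 85.
Assume a_j = 6^j + 7^j for all 1 ≤ j ≤ m, where m ≥ 2.
Then a_{m+1} = 13a_m − 42a_{m−1} = 13·(6^m + 7^m) − 42·(6^{m−1} + 7^{m−1}) = (13·6 − 42)6^{m−1} + (13·7 − 42)7^{m−1} = 36·6^{m−1} + 49·7^{m−1} = 6^{m+1} + 7^{m+1}.
So the formula holds for m+1, and by strong induction a_k = 6^k + 7^k for all k ≥ 1.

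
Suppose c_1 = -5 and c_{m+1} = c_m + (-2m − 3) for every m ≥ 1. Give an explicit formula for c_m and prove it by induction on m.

Claim: c_m = -m^2 − 2m − 2.

Base case: c_1 = -5, and -1^2 − 2·1 − 2 = -5.
Assume c_j = -j^2 − 2j − 2.
Then c_{j+1} = c_j + (-2j − 3) = (-j^2 − 2j − 2) + (-2j − 3) = -j^2 − 4j − 5,
and -(j+1)^2 − 2·(j+1) − 2 = -j^2 − 4j − 5.
This completes the inductive step, so c_m = -m^2 − 2m − 2 for all m ≥ 1.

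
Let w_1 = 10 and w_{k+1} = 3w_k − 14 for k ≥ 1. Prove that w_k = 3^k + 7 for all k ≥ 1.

Base case: w_1 = 10, and 3^1 + 7 = 3 + 7 = 10.
Assume w_m = 3^m + 7 for some m ≥ 1.
Then w_{m+1} = 3w_m − 14 = 3·(3^m + 7) − 14 = 3^{m+1} + 21 − 14 = 3^{m+1} + 7.
Hence w_k = 3^k + 7 for every k ≥ 1, by induction.

w_k = 3^k + 7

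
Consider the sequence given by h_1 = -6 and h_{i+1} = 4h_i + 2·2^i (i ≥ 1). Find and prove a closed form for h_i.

Claim: h_i = -4^i − 2^i.

Base case: h_1 = -6, and -4^1 − 2^1 = -4 − 2 = -6.
Assume h_k = -4^k − 2^k for some k ≥ 1.
Then h_{k+1} = 4h_k + 2·2^k = 4·(-4^k − 2^k) + 2·2^k = -4^{k+1} − 4·2^k + 2·2^k = -4^{k+1} − 2·2^k = -4^{k+1} − 2^{k+1}.
By induction, h_i = -4^i − 2^i for all i ≥ 1.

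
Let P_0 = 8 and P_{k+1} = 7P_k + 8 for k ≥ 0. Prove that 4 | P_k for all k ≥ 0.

Base case: P_0 = 8 = 4·2, so 4 | P_0.
Assume 4 | P_m, so P_m = 4t for some integer t.
Then P_{m+1} = 7P_m + 8 = 7·(4t) + 8 = 4(7t + 2), so 4 | P_{m+1}.
By induction, 4 | P_k for all k ≥ 0.

4 | P_k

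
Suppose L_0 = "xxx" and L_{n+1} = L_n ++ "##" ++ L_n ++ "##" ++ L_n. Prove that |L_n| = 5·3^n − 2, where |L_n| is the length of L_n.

Base case: |L_0| = 3, and 5·3^0 − 2 = 3.
Assume |L_j| = 5·3^j − 2.
Then |L_{j+1}| = 3|L_j| + 4 = 3(5·3^j − 2) + 4 = 5·3^{j+1} − 6 + 4 = 5·3^{j+1} − 2.
By induction, |L_n| = 5·3^n − 2 for all n ≥ 0.

|L_n| = 5·3^n − 2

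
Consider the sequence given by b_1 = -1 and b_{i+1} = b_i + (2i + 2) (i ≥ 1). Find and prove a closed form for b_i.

Claim: b_i = i^2 + i − 3.

Base case: b_1 = -1, and 1^2 + 1 − 3 = -1.
Assume b_k = k^2 + k − 3.
Then b_{k+1} = b_k + (2k + 2) = (k^2 + k − 3) + (2k + 2) = k^2 + 3k − 1,
and (k+1)^2 + (k+1) − 3 = k^2 + 3k − 1.
By induction, b_i = i^2 + i − 3 for all i ≥ 1.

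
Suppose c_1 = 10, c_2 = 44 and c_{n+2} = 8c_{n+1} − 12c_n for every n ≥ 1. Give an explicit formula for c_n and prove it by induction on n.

Claim: c_n = 6^n + 2·2^n.

Base cases: c_1 = 10 and 6^1 + 2·2^1 = 10; c_2 = 44 and 6^2 + 2·2^2 = 44.
Assume c_j = 6^j + 2·2^j for all 1 ≤ j ≤ m, where m ≥ 2.
Then c_{m+1} = 8c_m − 12c_{m−1} = 8·(6^m + 2·2^m) − 12·(6^{m−1} + 2·2^{m−1}) = (8·6 − 12)6^{m−1} + 2·(8·2 − 12)2^{m−1} = 36·6^{m−1} + 8·2^{m−1} = 6^{m+1} + 2·2^{m+1}.
This completes the inductive step, so c_n = 6^n + 2·2^n for all n ≥ 1.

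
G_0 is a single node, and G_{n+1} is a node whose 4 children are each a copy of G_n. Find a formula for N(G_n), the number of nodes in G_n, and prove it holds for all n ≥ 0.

Claim: N(G_n) = (4^{n+1} − 1)/3.

Base case: N(G_0) = 1, and (4^{0+1} − 1)/3 = 1.
Assume N(G_m) = (4^{m+1} − 1)/3.
Then N(G_{m+1}) = 1 + 4N(G_m) = 1 + 4·(4^{m+1} − 1)/3 = 1 + (4^{m+2} − 4)/3 = (3 + 4^{m+2} − 4)/3 = (4^{m+2} − 1)/3.
Hence N(G_n) = (4^{n+1} − 1)/3 for every n ≥ 0, by induction.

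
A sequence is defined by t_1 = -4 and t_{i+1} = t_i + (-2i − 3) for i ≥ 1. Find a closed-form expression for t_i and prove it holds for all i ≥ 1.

Claim: t_i = -i^2 − 2i − 1.

Base case: t_1 = -4, and -1^2 − 2·1 − 1 = -4.
Assume t_j = -j^2 − 2j − 1.
Then t_{j+1} = t_j + (-2j − 3) = (-j^2 − 2j − 1) + (-2j − 3) = -j^2 − 4j − 4,
and -(j+1)^2 − 2·(j+1) − 1 = -j^2 − 4j − 4.
By induction, t_i = -i^2 − 2i − 1 for all i ≥ 1.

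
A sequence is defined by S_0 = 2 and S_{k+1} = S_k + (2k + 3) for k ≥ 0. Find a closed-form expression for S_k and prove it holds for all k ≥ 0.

Claim: S_k = k^2 + 2k + 2.

Base case: S_0 = 2, and 0^2 + 2·0 + 2 = 2.
Assume S_m = m^2 + 2m + 2.
Then S_{m+1} = S_m + (2m + 3) = (m^2 + 2m + 2) + (2m + 3) = m^2 + 4m + 5,
and (m+1)^2 + 2·(m+1) + 2 = m^2 + 4m + 5.
This completes the inductive step, so S_k = k^2 + 2k + 2 for all k ≥ 0.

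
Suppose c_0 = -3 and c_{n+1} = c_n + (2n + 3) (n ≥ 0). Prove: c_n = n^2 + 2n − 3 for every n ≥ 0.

Base case: c_0 = -3, and 0^2 + 2·0 − 3 = -3.
Assume c_r = r^2 + 2r − 3.
Then c_{r+1} = c_r + (2r + 3) = (r^2 + 2r − 3) + (2r + 3) = r^2 + 4r,
and (r+1)^2 + 2·(r+1) − 3 = r^2 + 4r.
By induction, c_n = n^2 + 2n − 3 for all n ≥ 0.

c_n = n^2 + 2n − 3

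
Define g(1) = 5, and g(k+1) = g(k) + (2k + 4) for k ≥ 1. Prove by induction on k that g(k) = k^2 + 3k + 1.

Base case: g(1) = 5, and 1^2 + 3·1 + 1 = 5.
Assume g(r) = r^2 + 3r + 1.
Then g(r+1) = g(r) + (2r + 4) = (r^2 + 3r + 1) + (2r + 4) = r^2 + 5r + 5,
and (r+1)^2 + 3·(r+1) + 1 = r^2 + 5r + 5.
Hence g(k) = k^2 + 3k + 1 for every k ≥ 1, by induction.

g(k) = k^2 + 3k + 1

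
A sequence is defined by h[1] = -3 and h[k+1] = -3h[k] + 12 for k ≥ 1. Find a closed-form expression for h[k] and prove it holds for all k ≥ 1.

Claim: h[k] = 2·(-3)^k + 3.

Base case: h[1] = -3, and 2·(-3)^1 + 3 = -6 + 3 = -3.
Assume h[j] = 2·(-3)^j + 3 for some j ≥ 1.
Then h[j+1] = -3h[j] + 12 = -3·(2·(-3)^j + 3) + 12 = -6·(-3)^j − 9 + 12 = 2·(-3)^{j+1} + 3.
Hence h[k] = 2·(-3)^k + 3 for every k ≥ 1, by induction.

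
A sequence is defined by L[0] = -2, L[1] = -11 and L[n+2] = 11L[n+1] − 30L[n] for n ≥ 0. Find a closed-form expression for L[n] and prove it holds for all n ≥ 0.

Claim: L[n] = -5^n − 6^n.

Base cases: L[0] = -2 and -5^0 − 6^0 = -2; L[1] = -11 and -5^1 − 6^1 = -11.
Assume L[i] = -5^i − 6^i for all 0 ≤ i ≤ j, where j ≥ 1.
Then L[j+1] = 11L[j] − 30L[j−1] = 11·(-5^j − 6^j) − 30·(-5^{j−1} − 6^{j−1}) = -(11·5 − 30)5^{j−1} − (11·6 − 30)6^{j−1} = -25·5^{j−1} − 36·6^{j−1} = -5^{j+1} − 6^{j+1}.
This completes the inductive step, so L[n] = -5^n − 6^n for all n ≥ 0.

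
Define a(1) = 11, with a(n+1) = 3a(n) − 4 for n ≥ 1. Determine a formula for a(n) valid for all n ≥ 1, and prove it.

Claim: a(n) = 3^{n+1} + 2.

Base case: a(1) = 11, and 3^{1+1} + 2 = 9 + 2 = 11.
Assume a(j) = 3^{j+1} + 2 for some j ≥ 1.
Then a(j+1) = 3a(j) − 4 = 3·(3^{j+1} + 2) − 4 = 3^{j+2} + 6 − 4 = 3^{j+2} + 2.
By induction, a(n) = 3^{n+1} + 2 for all n ≥ 1.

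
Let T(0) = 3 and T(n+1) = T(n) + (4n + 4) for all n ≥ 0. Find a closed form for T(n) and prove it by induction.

Claim: T(n) = 2n^2 + 2n + 3.

Base case: T(0) = 3, and 2·0^2 + 2·0 + 3 = 3.
Assume T(k) = 2k^2 + 2k + 3.
Then T(k+1) = T(k) + (4k + 4) = (2k^2 + 2k + 3) + (4k + 4) = 2k^2 + 6k + 7,
and 2·(k+1)^2 + 2·(k+1) + 3 = 2k^2 + 6k + 7.
This completes the inductive step, so T(n) = 2n^2 + 2n + 3 for all n ≥ 0.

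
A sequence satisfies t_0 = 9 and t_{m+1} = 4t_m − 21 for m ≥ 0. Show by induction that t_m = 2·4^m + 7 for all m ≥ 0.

Base case: t_0 = 9, and 2·4^0 + 7 = 2 + 7 = 9.
Assume t_k = 2·4^k + 7 for some k ≥ 0.
Then t_{k+1} = 4t_k − 21 = 4·(2·4^k + 7) − 21 = 8·4^k + 28 − 21 = 2·4^{k+1} + 7.
This completes the inductive step, so t_m = 2·4^m + 7 for all m ≥ 0.

t_m = 2·4^m + 7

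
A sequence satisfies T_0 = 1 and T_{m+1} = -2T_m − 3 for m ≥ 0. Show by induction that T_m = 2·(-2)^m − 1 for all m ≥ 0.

Base case: T_0 = 1, and 2·(-2)^0 − 1 = 2 − 1 = 1.
Assume T_j = 2·(-2)^j − 1 for some j ≥ 0.
Then T_{j+1} = -2T_j − 3 = -2·(2·(-2)^j − 1) − 3 = -4·(-2)^j + 2 − 3 = 2·(-2)^{j+1} − 1.
So the formula holds for j+1, and by induction T_m = 2·(-2)^m − 1 for all m ≥ 0.

T_m = 2·(-2)^m − 1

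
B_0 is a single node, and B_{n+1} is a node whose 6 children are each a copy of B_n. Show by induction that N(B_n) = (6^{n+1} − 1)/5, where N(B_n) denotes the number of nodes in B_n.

Base case: N(B_0) = 1, and (6^{0+1} − 1)/5 = 1.
Assume N(B_k) = (6^{k+1} − 1)/5.
Then N(B_{k+1}) = 1 + 6N(B_k) = 1 + 6·(6^{k+1} − 1)/5 = 1 + (6^{k+2} − 6)/5 = (5 + 6^{k+2} − 6)/5 = (6^{k+2} − 1)/5.
Hence N(B_n) = (6^{n+1} − 1)/5 for every n ≥ 0, by induction.

N(B_n) = (6^{n+1} − 1)/5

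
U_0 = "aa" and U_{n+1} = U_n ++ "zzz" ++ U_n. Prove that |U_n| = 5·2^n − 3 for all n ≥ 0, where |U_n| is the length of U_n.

Base case: |U_0| = 2, and 5·2^0 − 3 = 2.
Assume |U_r| = 5·2^r − 3.
Then |U_{r+1}| = |U_r| + 3 + |U_r| = 2|U_r| + 3 = 2(5·2^r − 3) + 3 = 5·2^{r+1} − 6 + 3 = 5·2^{r+1} − 3.
Hence |U_n| = 5·2^n − 3 for every n ≥ 0, by induction.

|U_n| = 5·2^n − 3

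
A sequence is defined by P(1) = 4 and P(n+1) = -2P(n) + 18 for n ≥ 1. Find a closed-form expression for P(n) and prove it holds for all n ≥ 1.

Claim: P(n) = (-2)^n + 6.

Base case: P(1) = 4, and (-2)^1 + 6 = -2 + 6 = 4.
Assume P(m) = (-2)^m + 6 for some m ≥ 1.
Then P(m+1) = -2P(m) + 18 = -2·((-2)^m + 6) + 18 = -2·(-2)^m − 12 + 18 = (-2)^{m+1} + 6.
This completes the inductive step, so P(n) = (-2)^n + 6 for all n ≥ 1.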